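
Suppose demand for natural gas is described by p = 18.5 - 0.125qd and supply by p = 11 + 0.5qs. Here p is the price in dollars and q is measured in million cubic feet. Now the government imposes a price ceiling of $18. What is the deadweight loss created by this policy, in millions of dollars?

0

Rearranging demand gives qd = 148 - 8p; rearranging supply gives qs = 2p - 22. Setting quantity demanded equal to quantity supplied, 148 - 8p = 2p - 22, gives p* = 17 and q* = 12.
Since 18 is above p* = 17, the ceiling does not bind and the free-market outcome prevails.
Since the control does not bind, no trades are prevented and deadweight loss is zero.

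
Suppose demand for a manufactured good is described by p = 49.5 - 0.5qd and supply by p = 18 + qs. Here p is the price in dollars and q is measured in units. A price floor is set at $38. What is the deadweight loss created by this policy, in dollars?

0

Rearranging demand gives qd = 99 - 2p; rearranging supply gives qs = p - 18. In a free market, 99 - 2p = p - 18 gives the equilibrium p* = 39, q* = 21.
Since 38 is below p* = 39, the floor does not bind and the free-market outcome prevails.
Since the control does not bind, no trades are prevented and deadweight loss is zero.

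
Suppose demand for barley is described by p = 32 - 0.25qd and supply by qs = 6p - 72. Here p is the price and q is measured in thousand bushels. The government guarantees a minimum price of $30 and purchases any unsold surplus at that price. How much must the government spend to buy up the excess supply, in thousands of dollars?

Rearranging demand gives qd = 128 - 4p. Without the control the market clears where 128 - 4p = 6p - 72, i.e. p* = 20 and q* = 48.
Because the floor (30) lies above the market-clearing price, it is binding.
At p = 30: qd = 128 - 4·30 = 8 and qs = 6·30 - 72 = 108.
Surplus = qs - qd = 100.
Government expenditure = surplus × support price = 100 × 30 = 3000.

3000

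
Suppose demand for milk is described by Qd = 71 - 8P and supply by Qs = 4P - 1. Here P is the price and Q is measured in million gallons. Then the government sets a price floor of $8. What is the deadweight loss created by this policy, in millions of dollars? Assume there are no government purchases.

48

Setting quantity demanded equal to quantity supplied, 71 - 8P = 4P - 1, gives P* = 6 and Q* = 23.
Since 8 > 6, the floor is binding.
At P = 8: Qd = 71 - 8·8 = 7 and Qs = 4·8 - 1 = 31.
Quantity traded falls to 7. At Q = 7 the demand price is (71 - 7)/8 = 8 and the supply price is (1 + 7)/4 = 2.
Deadweight loss = ½ · (8 - 2) · (23 - 7) = ½ · 6 · 16 = 48.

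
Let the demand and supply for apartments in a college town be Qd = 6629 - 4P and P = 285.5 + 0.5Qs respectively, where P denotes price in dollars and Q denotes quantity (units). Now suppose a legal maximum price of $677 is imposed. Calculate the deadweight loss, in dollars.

410293.5

Rearranging supply gives Qs = 2P - 571. Equilibrium: 6629 - 4P = 2P - 571, so 7200 = 6P and P* = 1200, Q* = 1829.
Because the ceiling (677) lies below the market-clearing price, it is binding.
At P = 677: Qd = 6629 - 4·677 = 3921 and Qs = 2·677 - 571 = 783.
Quantity traded falls to 783. At Q = 783 the demand price is (6629 - 783)/4 = 1461.5 and the supply price is (571 + 783)/2 = 677.
Deadweight loss = ½ · (1461.5 - 677) · (1829 - 783) = ½ · 784.5 · 1046 = 410293.5.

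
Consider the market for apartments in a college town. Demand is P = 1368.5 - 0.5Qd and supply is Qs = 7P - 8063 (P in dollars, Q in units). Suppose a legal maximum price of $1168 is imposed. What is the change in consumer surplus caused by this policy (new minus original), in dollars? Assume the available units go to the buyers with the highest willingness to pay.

Rearranging demand gives Qd = 2737 - 2P. Setting quantity demanded equal to quantity supplied, 2737 - 2P = 7P - 8063, gives P* = 1200 and Q* = 337.
Since 1168 < 1200, the ceiling is binding.
At P = 1168: Qd = 2737 - 2·1168 = 401 and Qs = 7·1168 - 8063 = 113.
Consumer surplus without the control is ½ · (1368.5 - 1200) · 337 = 28392.25.
With the ceiling, 113 units are sold at 1168 (assume they go to the highest-value buyers). The demand price at Q = 113 is 1312, so CS = ½ · [(1368.5 - 1168) + (1312 - 1168)] · 113 = 19464.25.
Change in consumer surplus = 19464.25 - 28392.25 = -8928.

-8928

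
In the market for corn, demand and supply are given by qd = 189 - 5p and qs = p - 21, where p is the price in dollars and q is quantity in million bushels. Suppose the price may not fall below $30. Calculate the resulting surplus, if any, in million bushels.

In a free market, 189 - 5p = p - 21 gives the equilibrium p* = 35, q* = 14.
The floor of 30 is below the equilibrium price 35, so it is not binding; the market clears at p* = 35, q* = 14.
Since the control does not bind, there is no surplus.

0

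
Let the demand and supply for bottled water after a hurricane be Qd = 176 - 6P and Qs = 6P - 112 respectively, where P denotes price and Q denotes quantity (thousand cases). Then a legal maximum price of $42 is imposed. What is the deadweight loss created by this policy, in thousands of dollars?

In a free market, 176 - 6P = 6P - 112 gives the equilibrium P* = 24, Q* = 32.
Since 42 is above P* = 24, the ceiling does not bind and the free-market outcome prevails.
Since the control does not bind, no trades are prevented and deadweight loss is zero.

0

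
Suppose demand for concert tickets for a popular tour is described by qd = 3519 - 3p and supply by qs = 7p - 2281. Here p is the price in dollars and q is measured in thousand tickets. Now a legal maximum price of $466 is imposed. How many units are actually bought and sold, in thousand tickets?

981

In a free market, 3519 - 3p = 7p - 2281 gives the equilibrium p* = 580, q* = 1779.
Since 466 < 580, the ceiling is binding.
At p = 466: qd = 3519 - 3·466 = 2121 and qs = 7·466 - 2281 = 981.
The quantity actually transacted is the short side, supply: 981.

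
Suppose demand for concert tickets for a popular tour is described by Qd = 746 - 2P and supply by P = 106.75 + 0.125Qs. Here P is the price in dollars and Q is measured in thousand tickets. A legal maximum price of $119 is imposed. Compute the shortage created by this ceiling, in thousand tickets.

Rearranging supply gives Qs = 8P - 854. Equilibrium: 746 - 2P = 8P - 854, so 1600 = 10P and P* = 160, Q* = 426.
Because the ceiling (119) lies below the market-clearing price, it is binding.
At P = 119: Qd = 746 - 2·119 = 508 and Qs = 8·119 - 854 = 98.
Shortage = Qd - Qs = 508 - 98 = 410.

410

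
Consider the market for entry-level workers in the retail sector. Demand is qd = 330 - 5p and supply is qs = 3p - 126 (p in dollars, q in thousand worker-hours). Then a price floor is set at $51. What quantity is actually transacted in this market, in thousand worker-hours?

45

In a free market, 330 - 5p = 3p - 126 gives the equilibrium p* = 57, q* = 45.
Since 51 is below p* = 57, the floor does not bind and the free-market outcome prevails.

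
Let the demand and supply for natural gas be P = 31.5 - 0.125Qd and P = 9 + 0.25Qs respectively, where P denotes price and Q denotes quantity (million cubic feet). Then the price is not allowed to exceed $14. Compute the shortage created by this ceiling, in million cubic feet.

120

Rearranging demand gives Qd = 252 - 8P; rearranging supply gives Qs = 4P - 36. Without the control the market clears where 252 - 8P = 4P - 36, i.e. P* = 24 and Q* = 60.
Because the ceiling (14) lies below the market-clearing price, it is binding.
At P = 14: Qd = 252 - 8·14 = 140 and Qs = 4·14 - 36 = 20.
Shortage = Qd - Qs = 140 - 20 = 120.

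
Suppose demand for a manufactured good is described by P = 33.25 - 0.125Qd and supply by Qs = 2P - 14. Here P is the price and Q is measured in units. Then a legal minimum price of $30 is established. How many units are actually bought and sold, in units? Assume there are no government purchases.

Rearranging demand gives Qd = 266 - 8P. Setting quantity demanded equal to quantity supplied, 266 - 8P = 2P - 14, gives P* = 28 and Q* = 42.
The floor of 30 is above the equilibrium price 28, so it binds.
At P = 30: Qd = 266 - 8·30 = 26 and Qs = 2·30 - 14 = 46.
The quantity actually transacted is the short side, demand: 26.

26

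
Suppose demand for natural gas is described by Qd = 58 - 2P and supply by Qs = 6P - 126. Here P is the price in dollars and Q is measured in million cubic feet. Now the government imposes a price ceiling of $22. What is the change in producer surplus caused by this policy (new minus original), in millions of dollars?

-9

Setting quantity demanded equal to quantity supplied, 58 - 2P = 6P - 126, gives P* = 23 and Q* = 12.
Since 22 < 23, the ceiling is binding.
At P = 22: Qd = 58 - 2·22 = 14 and Qs = 6·22 - 126 = 6.
Producer surplus without the control is ½ · (23 - 21) · 12 = 12.
With the ceiling, producers sell 6 units at 22, so PS = ½ · (22 - 21) · 6 = 3.
Change in producer surplus = 3 - 12 = -9.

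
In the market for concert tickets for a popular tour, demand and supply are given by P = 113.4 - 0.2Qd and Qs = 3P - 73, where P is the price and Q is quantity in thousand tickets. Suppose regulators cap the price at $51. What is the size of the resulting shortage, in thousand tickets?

232

Rearranging demand gives Qd = 567 - 5P. In a free market, 567 - 5P = 3P - 73 gives the equilibrium P* = 80, Q* = 167.
The ceiling of 51 is below the equilibrium price 80, so it binds.
At P = 51: Qd = 567 - 5·51 = 312 and Qs = 3·51 - 73 = 80.
Shortage = Qd - Qs = 312 - 80 = 232.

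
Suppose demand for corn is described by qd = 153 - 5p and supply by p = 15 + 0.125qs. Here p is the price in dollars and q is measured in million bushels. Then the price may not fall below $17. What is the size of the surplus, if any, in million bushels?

0

Rearranging supply gives qs = 8p - 120. In a free market, 153 - 5p = 8p - 120 gives the equilibrium p* = 21, q* = 48.
The floor of 17 is below the equilibrium price 21, so it is not binding; the market clears at p* = 21, q* = 48.
Since the control does not bind, there is no surplus.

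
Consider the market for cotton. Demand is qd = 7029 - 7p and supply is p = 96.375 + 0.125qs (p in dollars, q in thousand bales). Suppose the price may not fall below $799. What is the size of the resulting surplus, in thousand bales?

Rearranging supply gives qs = 8p - 771. In a free market, 7029 - 7p = 8p - 771 gives the equilibrium p* = 520, q* = 3389.
Since 799 > 520, the floor is binding.
At p = 799: qd = 7029 - 7·799 = 1436 and qs = 8·799 - 771 = 5621.
Surplus = qs - qd = 5621 - 1436 = 4185.

4185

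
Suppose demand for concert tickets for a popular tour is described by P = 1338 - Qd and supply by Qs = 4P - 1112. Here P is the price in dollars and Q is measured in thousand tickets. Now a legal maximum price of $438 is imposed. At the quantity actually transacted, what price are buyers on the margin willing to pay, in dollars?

Rearranging demand gives Qd = 1338 - P. In a free market, 1338 - P = 4P - 1112 gives the equilibrium P* = 490, Q* = 848.
Because the ceiling (438) lies below the market-clearing price, it is binding.
At P = 438: Qd = 1338 - 438 = 900 and Qs = 4·438 - 1112 = 640.
Only 640 units reach the market. On the demand curve, the marginal buyer's willingness to pay at Q = 640 is (1338 - 640) = 698.

698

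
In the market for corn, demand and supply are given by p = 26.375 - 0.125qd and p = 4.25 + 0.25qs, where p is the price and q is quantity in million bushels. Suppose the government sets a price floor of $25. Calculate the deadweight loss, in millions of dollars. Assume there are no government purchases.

Rearranging demand gives qd = 211 - 8p; rearranging supply gives qs = 4p - 17. In a free market, 211 - 8p = 4p - 17 gives the equilibrium p* = 19, q* = 59.
Since 25 > 19, the floor is binding.
At p = 25: qd = 211 - 8·25 = 11 and qs = 4·25 - 17 = 83.
Quantity traded falls to 11. At q = 11 the demand price is (211 - 11)/8 = 25 and the supply price is (17 + 11)/4 = 7.
Deadweight loss = ½ · (25 - 7) · (59 - 11) = ½ · 18 · 48 = 432.

432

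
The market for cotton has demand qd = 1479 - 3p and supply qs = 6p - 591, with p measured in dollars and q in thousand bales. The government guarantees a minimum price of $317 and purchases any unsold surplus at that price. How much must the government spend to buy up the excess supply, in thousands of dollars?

In a free market, 1479 - 3p = 6p - 591 gives the equilibrium p* = 230, q* = 789.
The floor of 317 is above the equilibrium price 230, so it binds.
At p = 317: qd = 1479 - 3·317 = 528 and qs = 6·317 - 591 = 1311.
Surplus = qs - qd = 783.
Government expenditure = surplus × support price = 783 × 317 = 248211.

248211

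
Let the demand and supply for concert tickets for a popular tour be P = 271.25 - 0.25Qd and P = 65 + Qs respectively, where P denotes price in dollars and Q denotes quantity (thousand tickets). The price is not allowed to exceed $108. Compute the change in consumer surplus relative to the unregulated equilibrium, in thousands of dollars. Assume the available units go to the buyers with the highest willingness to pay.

3385.5

Rearranging demand gives Qd = 1085 - 4P; rearranging supply gives Qs = P - 65. Without the control the market clears where 1085 - 4P = P - 65, i.e. P* = 230 and Q* = 165.
Because the ceiling (108) lies below the market-clearing price, it is binding.
At P = 108: Qd = 1085 - 4·108 = 653 and Qs = 108 - 65 = 43.
Consumer surplus without the control is ½ · (271.25 - 230) · 165 = 3403.125.
With the ceiling, 43 units are sold at 108 (assume they go to the highest-value buyers). The demand price at Q = 43 is 260.5, so CS = ½ · [(271.25 - 108) + (260.5 - 108)] · 43 = 6788.625.
Change in consumer surplus = 6788.625 - 3403.125 = 3385.5.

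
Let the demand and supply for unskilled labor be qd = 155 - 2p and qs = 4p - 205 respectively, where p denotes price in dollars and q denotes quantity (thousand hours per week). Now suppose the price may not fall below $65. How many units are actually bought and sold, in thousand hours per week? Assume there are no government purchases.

25

Setting quantity demanded equal to quantity supplied, 155 - 2p = 4p - 205, gives p* = 60 and q* = 35.
Because the floor (65) lies above the market-clearing price, it is binding.
At p = 65: qd = 155 - 2·65 = 25 and qs = 4·65 - 205 = 55.
The quantity actually transacted is the short side, demand: 25.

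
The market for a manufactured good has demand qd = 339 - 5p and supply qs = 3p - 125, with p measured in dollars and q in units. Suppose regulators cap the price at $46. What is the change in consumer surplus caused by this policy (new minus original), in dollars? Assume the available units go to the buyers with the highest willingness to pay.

Setting quantity demanded equal to quantity supplied, 339 - 5p = 3p - 125, gives p* = 58 and q* = 49.
Because the ceiling (46) lies below the market-clearing price, it is binding.
At p = 46: qd = 339 - 5·46 = 109 and qs = 3·46 - 125 = 13.
Consumer surplus without the control is ½ · (67.8 - 58) · 49 = 240.1.
With the ceiling, 13 units are sold at 46 (assume they go to the highest-value buyers). The demand price at q = 13 is 65.2, so CS = ½ · [(67.8 - 46) + (65.2 - 46)] · 13 = 266.5.
Change in consumer surplus = 266.5 - 240.1 = 26.4.

26.4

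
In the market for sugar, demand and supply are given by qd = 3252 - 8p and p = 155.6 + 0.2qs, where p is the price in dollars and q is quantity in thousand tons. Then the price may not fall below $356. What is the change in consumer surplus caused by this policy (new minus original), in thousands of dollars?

-27048

Rearranging supply gives qs = 5p - 778. Setting quantity demanded equal to quantity supplied, 3252 - 8p = 5p - 778, gives p* = 310 and q* = 772.
Because the floor (356) lies above the market-clearing price, it is binding.
At p = 356: qd = 3252 - 8·356 = 404 and qs = 5·356 - 778 = 1002.
Consumer surplus without the control is ½ · (406.5 - 310) · 772 = 37249.
With the floor, consumers buy 404 units at 356, so CS = ½ · (406.5 - 356) · 404 = 10201.
Change in consumer surplus = 10201 - 37249 = -27048.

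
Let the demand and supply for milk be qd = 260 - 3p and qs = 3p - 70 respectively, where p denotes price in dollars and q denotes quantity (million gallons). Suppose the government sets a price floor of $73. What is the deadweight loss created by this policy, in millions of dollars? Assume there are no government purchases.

In a free market, 260 - 3p = 3p - 70 gives the equilibrium p* = 55, q* = 95.
Because the floor (73) lies above the market-clearing price, it is binding.
At p = 73: qd = 260 - 3·73 = 41 and qs = 3·73 - 70 = 149.
Quantity traded falls to 41. At q = 41 the demand price is (260 - 41)/3 = 73 and the supply price is (70 + 41)/3 = 37.
Deadweight loss = ½ · (73 - 37) · (95 - 41) = ½ · 36 · 54 = 972.

972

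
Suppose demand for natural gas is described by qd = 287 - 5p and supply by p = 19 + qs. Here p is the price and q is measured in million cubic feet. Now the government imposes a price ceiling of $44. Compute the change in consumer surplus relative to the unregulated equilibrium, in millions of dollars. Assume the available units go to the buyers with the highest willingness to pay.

Rearranging supply gives qs = p - 19. In a free market, 287 - 5p = p - 19 gives the equilibrium p* = 51, q* = 32.
Because the ceiling (44) lies below the market-clearing price, it is binding.
At p = 44: qd = 287 - 5·44 = 67 and qs = 44 - 19 = 25.
Consumer surplus without the control is ½ · (57.4 - 51) · 32 = 102.4.
With the ceiling, 25 units are sold at 44 (assume they go to the highest-value buyers). The demand price at q = 25 is 52.4, so CS = ½ · [(57.4 - 44) + (52.4 - 44)] · 25 = 272.5.
Change in consumer surplus = 272.5 - 102.4 = 170.1.

170.1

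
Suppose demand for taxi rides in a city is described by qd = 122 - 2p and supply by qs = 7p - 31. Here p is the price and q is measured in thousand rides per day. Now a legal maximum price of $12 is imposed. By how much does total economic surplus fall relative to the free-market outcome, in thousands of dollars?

393.75

Equilibrium: 122 - 2p = 7p - 31, so 153 = 9p and p* = 17, q* = 88.
Because the ceiling (12) lies below the market-clearing price, it is binding.
At p = 12: qd = 122 - 2·12 = 98 and qs = 7·12 - 31 = 53.
Quantity traded falls to 53. At q = 53 the demand price is (122 - 53)/2 = 34.5 and the supply price is (31 + 53)/7 = 12.
Deadweight loss = ½ · (34.5 - 12) · (88 - 53) = ½ · 22.5 · 35 = 393.75.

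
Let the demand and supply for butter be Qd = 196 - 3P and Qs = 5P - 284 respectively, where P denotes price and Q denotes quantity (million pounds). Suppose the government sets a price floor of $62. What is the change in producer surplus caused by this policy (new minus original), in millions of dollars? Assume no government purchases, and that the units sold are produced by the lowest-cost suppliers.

Without the control the market clears where 196 - 3P = 5P - 284, i.e. P* = 60 and Q* = 16.
The floor of 62 is above the equilibrium price 60, so it binds.
At P = 62: Qd = 196 - 3·62 = 10 and Qs = 5·62 - 284 = 26.
Producer surplus without the control is ½ · (60 - 56.8) · 16 = 25.6.
With the floor, 10 units are sold at 62. The supply price at Q = 10 is 58.8, so PS = ½ · [(62 - 56.8) + (62 - 58.8)] · 10 = 42.
Change in producer surplus = 42 - 25.6 = 16.4.

16.4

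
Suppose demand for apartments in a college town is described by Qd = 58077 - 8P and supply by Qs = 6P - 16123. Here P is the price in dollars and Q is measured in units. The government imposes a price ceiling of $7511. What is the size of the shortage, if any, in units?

Equilibrium: 58077 - 8P = 6P - 16123, so 74200 = 14P and P* = 5300, Q* = 15677.
Since 7511 is above P* = 5300, the ceiling does not bind and the free-market outcome prevails.
Since the control does not bind, there is no shortage.

0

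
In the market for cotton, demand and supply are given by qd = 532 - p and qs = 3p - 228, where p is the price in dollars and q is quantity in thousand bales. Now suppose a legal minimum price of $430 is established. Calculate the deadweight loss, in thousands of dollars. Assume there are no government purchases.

Setting quantity demanded equal to quantity supplied, 532 - p = 3p - 228, gives p* = 190 and q* = 342.
The floor of 430 is above the equilibrium price 190, so it binds.
At p = 430: qd = 532 - 430 = 102 and qs = 3·430 - 228 = 1062.
Quantity traded falls to 102. At q = 102 the demand price is 532 - 102 = 430 and the supply price is (228 + 102)/3 = 110.
Deadweight loss = ½ · (430 - 110) · (342 - 102) = ½ · 320 · 240 = 38400.

38400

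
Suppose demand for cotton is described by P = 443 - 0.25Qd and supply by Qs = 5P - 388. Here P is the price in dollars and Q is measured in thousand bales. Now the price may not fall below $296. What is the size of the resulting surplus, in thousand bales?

504

Rearranging demand gives Qd = 1772 - 4P. In a free market, 1772 - 4P = 5P - 388 gives the equilibrium P* = 240, Q* = 812.
Since 296 > 240, the floor is binding.
At P = 296: Qd = 1772 - 4·296 = 588 and Qs = 5·296 - 388 = 1092.
Surplus = Qs - Qd = 1092 - 588 = 504.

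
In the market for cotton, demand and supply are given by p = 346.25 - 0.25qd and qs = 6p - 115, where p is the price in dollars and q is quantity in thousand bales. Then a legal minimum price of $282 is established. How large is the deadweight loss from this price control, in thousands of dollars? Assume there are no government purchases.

Rearranging demand gives qd = 1385 - 4p. Equilibrium: 1385 - 4p = 6p - 115, so 1500 = 10p and p* = 150, q* = 785.
The floor of 282 is above the equilibrium price 150, so it binds.
At p = 282: qd = 1385 - 4·282 = 257 and qs = 6·282 - 115 = 1577.
Quantity traded falls to 257. At q = 257 the demand price is (1385 - 257)/4 = 282 and the supply price is (115 + 257)/6 = 62.
Deadweight loss = ½ · (282 - 62) · (785 - 257) = ½ · 220 · 528 = 58080.

58080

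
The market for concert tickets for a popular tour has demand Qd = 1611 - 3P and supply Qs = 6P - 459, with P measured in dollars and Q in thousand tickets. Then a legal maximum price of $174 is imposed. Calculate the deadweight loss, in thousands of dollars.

28224

Without the control the market clears where 1611 - 3P = 6P - 459, i.e. P* = 230 and Q* = 921.
The ceiling of 174 is below the equilibrium price 230, so it binds.
At P = 174: Qd = 1611 - 3·174 = 1089 and Qs = 6·174 - 459 = 585.
Quantity traded falls to 585. At Q = 585 the demand price is (1611 - 585)/3 = 342 and the supply price is (459 + 585)/6 = 174.
Deadweight loss = ½ · (342 - 174) · (921 - 585) = ½ · 168 · 336 = 28224.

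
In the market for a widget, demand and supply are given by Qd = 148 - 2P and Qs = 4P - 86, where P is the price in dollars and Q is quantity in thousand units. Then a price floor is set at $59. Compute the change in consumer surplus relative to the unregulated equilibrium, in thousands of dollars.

-1000

Without the control the market clears where 148 - 2P = 4P - 86, i.e. P* = 39 and Q* = 70.
Because the floor (59) lies above the market-clearing price, it is binding.
At P = 59: Qd = 148 - 2·59 = 30 and Qs = 4·59 - 86 = 150.
Consumer surplus without the control is ½ · (74 - 39) · 70 = 1225.
With the floor, consumers buy 30 units at 59, so CS = ½ · (74 - 59) · 30 = 225.
Change in consumer surplus = 225 - 1225 = -1000.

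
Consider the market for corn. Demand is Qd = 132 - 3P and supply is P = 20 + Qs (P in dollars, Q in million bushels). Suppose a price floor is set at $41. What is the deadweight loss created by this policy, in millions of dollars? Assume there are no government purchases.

Rearranging supply gives Qs = P - 20. In a free market, 132 - 3P = P - 20 gives the equilibrium P* = 38, Q* = 18.
Since 41 > 38, the floor is binding.
At P = 41: Qd = 132 - 3·41 = 9 and Qs = 41 - 20 = 21.
Quantity traded falls to 9. At Q = 9 the demand price is (132 - 9)/3 = 41 and the supply price is 20 + 9 = 29.
Deadweight loss = ½ · (41 - 29) · (18 - 9) = ½ · 12 · 9 = 54.

54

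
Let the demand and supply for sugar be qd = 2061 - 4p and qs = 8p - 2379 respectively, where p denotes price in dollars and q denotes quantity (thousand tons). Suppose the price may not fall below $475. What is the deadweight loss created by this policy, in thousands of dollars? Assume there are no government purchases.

33075

In a free market, 2061 - 4p = 8p - 2379 gives the equilibrium p* = 370, q* = 581.
The floor of 475 is above the equilibrium price 370, so it binds.
At p = 475: qd = 2061 - 4·475 = 161 and qs = 8·475 - 2379 = 1421.
Quantity traded falls to 161. At q = 161 the demand price is (2061 - 161)/4 = 475 and the supply price is (2379 + 161)/8 = 317.5.
Deadweight loss = ½ · (475 - 317.5) · (581 - 161) = ½ · 157.5 · 420 = 33075.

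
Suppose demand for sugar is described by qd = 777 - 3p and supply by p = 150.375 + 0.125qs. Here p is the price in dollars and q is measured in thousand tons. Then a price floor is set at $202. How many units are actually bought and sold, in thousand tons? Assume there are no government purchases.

171

Rearranging supply gives qs = 8p - 1203. Setting quantity demanded equal to quantity supplied, 777 - 3p = 8p - 1203, gives p* = 180 and q* = 237.
Since 202 > 180, the floor is binding.
At p = 202: qd = 777 - 3·202 = 171 and qs = 8·202 - 1203 = 413.
The quantity actually transacted is the short side, demand: 171.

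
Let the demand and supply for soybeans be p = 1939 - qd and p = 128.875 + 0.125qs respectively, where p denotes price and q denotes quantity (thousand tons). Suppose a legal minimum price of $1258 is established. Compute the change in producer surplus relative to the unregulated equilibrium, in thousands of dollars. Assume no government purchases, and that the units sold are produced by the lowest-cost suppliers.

578144

Rearranging demand gives qd = 1939 - p; rearranging supply gives qs = 8p - 1031. Without the control the market clears where 1939 - p = 8p - 1031, i.e. p* = 330 and q* = 1609.
The floor of 1258 is above the equilibrium price 330, so it binds.
At p = 1258: qd = 1939 - 1258 = 681 and qs = 8·1258 - 1031 = 9033.
Producer surplus without the control is ½ · (330 - 128.875) · 1609 = 161805.0625.
With the floor, 681 units are sold at 1258. The supply price at q = 681 is 214, so PS = ½ · [(1258 - 128.875) + (1258 - 214)] · 681 = 739949.0625.
Change in producer surplus = 739949.0625 - 161805.0625 = 578144.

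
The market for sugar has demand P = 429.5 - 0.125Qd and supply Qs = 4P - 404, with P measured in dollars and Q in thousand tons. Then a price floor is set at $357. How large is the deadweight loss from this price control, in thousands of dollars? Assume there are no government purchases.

Rearranging demand gives Qd = 3436 - 8P. Equilibrium: 3436 - 8P = 4P - 404, so 3840 = 12P and P* = 320, Q* = 876.
Since 357 > 320, the floor is binding.
At P = 357: Qd = 3436 - 8·357 = 580 and Qs = 4·357 - 404 = 1024.
Quantity traded falls to 580. At Q = 580 the demand price is (3436 - 580)/8 = 357 and the supply price is (404 + 580)/4 = 246.
Deadweight loss = ½ · (357 - 246) · (876 - 580) = ½ · 111 · 296 = 16428.

16428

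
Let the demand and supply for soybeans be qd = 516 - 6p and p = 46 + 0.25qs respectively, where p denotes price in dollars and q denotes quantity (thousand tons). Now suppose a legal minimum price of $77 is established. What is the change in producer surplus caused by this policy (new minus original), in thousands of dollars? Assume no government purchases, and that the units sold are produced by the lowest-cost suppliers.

157.5

Rearranging supply gives qs = 4p - 184. Setting quantity demanded equal to quantity supplied, 516 - 6p = 4p - 184, gives p* = 70 and q* = 96.
The floor of 77 is above the equilibrium price 70, so it binds.
At p = 77: qd = 516 - 6·77 = 54 and qs = 4·77 - 184 = 124.
Producer surplus without the control is ½ · (70 - 46) · 96 = 1152.
With the floor, 54 units are sold at 77. The supply price at q = 54 is 59.5, so PS = ½ · [(77 - 46) + (77 - 59.5)] · 54 = 1309.5.
Change in producer surplus = 1309.5 - 1152 = 157.5.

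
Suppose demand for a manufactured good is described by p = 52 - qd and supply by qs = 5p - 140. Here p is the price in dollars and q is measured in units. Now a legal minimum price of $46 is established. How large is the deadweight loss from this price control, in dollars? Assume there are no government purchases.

Rearranging demand gives qd = 52 - p. Setting quantity demanded equal to quantity supplied, 52 - p = 5p - 140, gives p* = 32 and q* = 20.
Since 46 > 32, the floor is binding.
At p = 46: qd = 52 - 46 = 6 and qs = 5·46 - 140 = 90.
Quantity traded falls to 6. At q = 6 the demand price is 52 - 6 = 46 and the supply price is (140 + 6)/5 = 29.2.
Deadweight loss = ½ · (46 - 29.2) · (20 - 6) = ½ · 16.8 · 14 = 117.6.

117.6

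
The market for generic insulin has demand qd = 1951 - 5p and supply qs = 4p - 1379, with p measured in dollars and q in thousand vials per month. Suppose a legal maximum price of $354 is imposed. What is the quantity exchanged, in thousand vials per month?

37

Without the control the market clears where 1951 - 5p = 4p - 1379, i.e. p* = 370 and q* = 101.
Since 354 < 370, the ceiling is binding.
At p = 354: qd = 1951 - 5·354 = 181 and qs = 4·354 - 1379 = 37.
The quantity actually transacted is the short side, supply: 37.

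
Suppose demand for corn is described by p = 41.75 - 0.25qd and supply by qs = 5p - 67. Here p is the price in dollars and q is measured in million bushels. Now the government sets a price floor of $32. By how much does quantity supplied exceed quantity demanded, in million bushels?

54

Rearranging demand gives qd = 167 - 4p. Equilibrium: 167 - 4p = 5p - 67, so 234 = 9p and p* = 26, q* = 63.
Because the floor (32) lies above the market-clearing price, it is binding.
At p = 32: qd = 167 - 4·32 = 39 and qs = 5·32 - 67 = 93.
Surplus = qs - qd = 93 - 39 = 54.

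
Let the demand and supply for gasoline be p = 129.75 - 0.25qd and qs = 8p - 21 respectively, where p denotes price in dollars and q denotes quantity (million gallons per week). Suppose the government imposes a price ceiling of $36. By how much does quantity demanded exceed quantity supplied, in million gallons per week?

108

Rearranging demand gives qd = 519 - 4p. In a free market, 519 - 4p = 8p - 21 gives the equilibrium p* = 45, q* = 339.
Since 36 < 45, the ceiling is binding.
At p = 36: qd = 519 - 4·36 = 375 and qs = 8·36 - 21 = 267.
Shortage = qd - qs = 375 - 267 = 108.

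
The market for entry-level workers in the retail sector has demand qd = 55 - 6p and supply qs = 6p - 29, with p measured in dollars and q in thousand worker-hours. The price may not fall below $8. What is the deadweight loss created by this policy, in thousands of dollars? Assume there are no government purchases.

6

Setting quantity demanded equal to quantity supplied, 55 - 6p = 6p - 29, gives p* = 7 and q* = 13.
Because the floor (8) lies above the market-clearing price, it is binding.
At p = 8: qd = 55 - 6·8 = 7 and qs = 6·8 - 29 = 19.
Quantity traded falls to 7. At q = 7 the demand price is (55 - 7)/6 = 8 and the supply price is (29 + 7)/6 = 6.
Deadweight loss = ½ · (8 - 6) · (13 - 7) = ½ · 2 · 6 = 6.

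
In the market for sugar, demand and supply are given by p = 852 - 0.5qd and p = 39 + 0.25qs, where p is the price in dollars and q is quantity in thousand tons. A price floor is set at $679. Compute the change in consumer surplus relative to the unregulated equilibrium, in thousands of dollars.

Rearranging demand gives qd = 1704 - 2p; rearranging supply gives qs = 4p - 156. Without the control the market clears where 1704 - 2p = 4p - 156, i.e. p* = 310 and q* = 1084.
Since 679 > 310, the floor is binding.
At p = 679: qd = 1704 - 2·679 = 346 and qs = 4·679 - 156 = 2560.
Consumer surplus without the control is ½ · (852 - 310) · 1084 = 293764.
With the floor, consumers buy 346 units at 679, so CS = ½ · (852 - 679) · 346 = 29929.
Change in consumer surplus = 29929 - 293764 = -263835.

-263835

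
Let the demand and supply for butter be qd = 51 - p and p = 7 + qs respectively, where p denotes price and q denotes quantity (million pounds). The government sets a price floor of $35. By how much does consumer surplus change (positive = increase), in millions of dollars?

-114

Rearranging supply gives qs = p - 7. Equilibrium: 51 - p = p - 7, so 58 = 2p and p* = 29, q* = 22.
Because the floor (35) lies above the market-clearing price, it is binding.
At p = 35: qd = 51 - 35 = 16 and qs = 35 - 7 = 28.
Consumer surplus without the control is ½ · (51 - 29) · 22 = 242.
With the floor, consumers buy 16 units at 35, so CS = ½ · (51 - 35) · 16 = 128.
Change in consumer surplus = 128 - 242 = -114.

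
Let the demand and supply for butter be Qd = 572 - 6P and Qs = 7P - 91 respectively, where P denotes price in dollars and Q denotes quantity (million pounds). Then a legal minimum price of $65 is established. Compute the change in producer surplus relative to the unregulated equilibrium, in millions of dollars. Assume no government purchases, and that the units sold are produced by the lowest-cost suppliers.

In a free market, 572 - 6P = 7P - 91 gives the equilibrium P* = 51, Q* = 266.
Because the floor (65) lies above the market-clearing price, it is binding.
At P = 65: Qd = 572 - 6·65 = 182 and Qs = 7·65 - 91 = 364.
Producer surplus without the control is ½ · (51 - 13) · 266 = 5054.
With the floor, 182 units are sold at 65. The supply price at Q = 182 is 39, so PS = ½ · [(65 - 13) + (65 - 39)] · 182 = 7098.
Change in producer surplus = 7098 - 5054 = 2044.

2044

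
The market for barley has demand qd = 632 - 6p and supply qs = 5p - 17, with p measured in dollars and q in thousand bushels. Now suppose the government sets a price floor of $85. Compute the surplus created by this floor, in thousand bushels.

In a free market, 632 - 6p = 5p - 17 gives the equilibrium p* = 59, q* = 278.
Because the floor (85) lies above the market-clearing price, it is binding.
At p = 85: qd = 632 - 6·85 = 122 and qs = 5·85 - 17 = 408.
Surplus = qs - qd = 408 - 122 = 286.

286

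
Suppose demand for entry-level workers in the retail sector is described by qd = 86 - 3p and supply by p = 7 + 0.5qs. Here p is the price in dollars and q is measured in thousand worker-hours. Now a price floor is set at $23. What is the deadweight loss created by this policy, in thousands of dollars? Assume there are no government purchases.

Rearranging supply gives qs = 2p - 14. Without the control the market clears where 86 - 3p = 2p - 14, i.e. p* = 20 and q* = 26.
The floor of 23 is above the equilibrium price 20, so it binds.
At p = 23: qd = 86 - 3·23 = 17 and qs = 2·23 - 14 = 32.
Quantity traded falls to 17. At q = 17 the demand price is (86 - 17)/3 = 23 and the supply price is (14 + 17)/2 = 15.5.
Deadweight loss = ½ · (23 - 15.5) · (26 - 17) = ½ · 7.5 · 9 = 33.75.

33.75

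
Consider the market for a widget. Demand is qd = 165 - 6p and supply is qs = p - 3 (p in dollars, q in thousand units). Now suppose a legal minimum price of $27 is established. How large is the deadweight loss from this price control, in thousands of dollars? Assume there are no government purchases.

Equilibrium: 165 - 6p = p - 3, so 168 = 7p and p* = 24, q* = 21.
Since 27 > 24, the floor is binding.
At p = 27: qd = 165 - 6·27 = 3 and qs = 27 - 3 = 24.
Quantity traded falls to 3. At q = 3 the demand price is (165 - 3)/6 = 27 and the supply price is 3 + 3 = 6.
Deadweight loss = ½ · (27 - 6) · (21 - 3) = ½ · 21 · 18 = 189.

189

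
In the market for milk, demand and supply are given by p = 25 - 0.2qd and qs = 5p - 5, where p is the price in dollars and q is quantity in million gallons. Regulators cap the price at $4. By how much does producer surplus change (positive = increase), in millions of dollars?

-337.5

Rearranging demand gives qd = 125 - 5p. Equilibrium: 125 - 5p = 5p - 5, so 130 = 10p and p* = 13, q* = 60.
Because the ceiling (4) lies below the market-clearing price, it is binding.
At p = 4: qd = 125 - 5·4 = 105 and qs = 5·4 - 5 = 15.
Producer surplus without the control is ½ · (13 - 1) · 60 = 360.
With the ceiling, producers sell 15 units at 4, so PS = ½ · (4 - 1) · 15 = 22.5.
Change in producer surplus = 22.5 - 360 = -337.5.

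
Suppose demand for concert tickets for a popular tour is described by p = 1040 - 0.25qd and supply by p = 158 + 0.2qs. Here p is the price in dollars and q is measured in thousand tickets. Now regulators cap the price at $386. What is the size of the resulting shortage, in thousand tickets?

Rearranging demand gives qd = 4160 - 4p; rearranging supply gives qs = 5p - 790. Setting quantity demanded equal to quantity supplied, 4160 - 4p = 5p - 790, gives p* = 550 and q* = 1960.
Because the ceiling (386) lies below the market-clearing price, it is binding.
At p = 386: qd = 4160 - 4·386 = 2616 and qs = 5·386 - 790 = 1140.
Shortage = qd - qs = 2616 - 1140 = 1476.

1476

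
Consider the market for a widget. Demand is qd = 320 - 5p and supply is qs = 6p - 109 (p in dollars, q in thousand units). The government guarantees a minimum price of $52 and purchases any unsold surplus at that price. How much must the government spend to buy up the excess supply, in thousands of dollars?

Setting quantity demanded equal to quantity supplied, 320 - 5p = 6p - 109, gives p* = 39 and q* = 125.
Since 52 > 39, the floor is binding.
At p = 52: qd = 320 - 5·52 = 60 and qs = 6·52 - 109 = 203.
Surplus = qs - qd = 143.
Government expenditure = surplus × support price = 143 × 52 = 7436.

7436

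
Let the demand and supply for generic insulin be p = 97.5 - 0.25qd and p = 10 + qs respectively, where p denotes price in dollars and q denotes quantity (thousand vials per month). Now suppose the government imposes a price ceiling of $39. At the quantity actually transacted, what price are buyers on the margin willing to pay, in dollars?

Rearranging demand gives qd = 390 - 4p; rearranging supply gives qs = p - 10. Without the control the market clears where 390 - 4p = p - 10, i.e. p* = 80 and q* = 70.
The ceiling of 39 is below the equilibrium price 80, so it binds.
At p = 39: qd = 390 - 4·39 = 234 and qs = 39 - 10 = 29.
Only 29 units reach the market. On the demand curve, the marginal buyer's willingness to pay at q = 29 is (390 - 29)/4 = 90.25.

90.25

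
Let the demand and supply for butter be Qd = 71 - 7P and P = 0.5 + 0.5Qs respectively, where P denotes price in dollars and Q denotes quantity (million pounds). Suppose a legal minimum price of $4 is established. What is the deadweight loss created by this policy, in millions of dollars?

0

Rearranging supply gives Qs = 2P - 1. Without the control the market clears where 71 - 7P = 2P - 1, i.e. P* = 8 and Q* = 15.
The floor of 4 is below the equilibrium price 8, so it is not binding; the market clears at P* = 8, Q* = 15.
Since the control does not bind, no trades are prevented and deadweight loss is zero.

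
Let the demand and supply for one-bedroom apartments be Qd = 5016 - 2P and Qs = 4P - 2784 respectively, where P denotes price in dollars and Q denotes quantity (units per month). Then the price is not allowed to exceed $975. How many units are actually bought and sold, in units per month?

Equilibrium: 5016 - 2P = 4P - 2784, so 7800 = 6P and P* = 1300, Q* = 2416.
Since 975 < 1300, the ceiling is binding.
At P = 975: Qd = 5016 - 2·975 = 3066 and Qs = 4·975 - 2784 = 1116.
The quantity actually transacted is the short side, supply: 1116.

1116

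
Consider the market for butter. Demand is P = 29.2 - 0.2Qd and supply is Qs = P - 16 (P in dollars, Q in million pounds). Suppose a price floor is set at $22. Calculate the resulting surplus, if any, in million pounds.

Rearranging demand gives Qd = 146 - 5P. In a free market, 146 - 5P = P - 16 gives the equilibrium P* = 27, Q* = 11.
Since 22 is below P* = 27, the floor does not bind and the free-market outcome prevails.
Since the control does not bind, there is no surplus.

0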